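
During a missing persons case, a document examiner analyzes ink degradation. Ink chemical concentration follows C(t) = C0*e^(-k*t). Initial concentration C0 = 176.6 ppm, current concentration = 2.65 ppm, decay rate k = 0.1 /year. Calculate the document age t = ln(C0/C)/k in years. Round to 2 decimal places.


Document age estimation:
C0/C = 176.6 / 2.65 = 66.641509
ln(C0/C) = 4.199328
t = 4.199328 / 0.1 = 41.99 years

41.99


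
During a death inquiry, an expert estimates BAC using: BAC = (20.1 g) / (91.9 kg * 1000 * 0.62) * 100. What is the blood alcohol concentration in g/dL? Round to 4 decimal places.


Applying the Widmark formula:
BAC = (dose_g / (body_wt * 1000 * r)) * 100
Denominator = 91.9 * 1000 * 0.62 = 56978
BAC = (20.1 / 56978) * 100
BAC = 0.0353 g/dL

0.0353


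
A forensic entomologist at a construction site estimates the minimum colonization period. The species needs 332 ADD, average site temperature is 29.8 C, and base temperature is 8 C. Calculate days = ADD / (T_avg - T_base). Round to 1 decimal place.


Insect development time:
Effective temperature = avg_temp - T_base = 29.8 - 8 = 21.8 C
Days = ADD / effective_temp = 332 / 21.8 = 15.2 days

15.2


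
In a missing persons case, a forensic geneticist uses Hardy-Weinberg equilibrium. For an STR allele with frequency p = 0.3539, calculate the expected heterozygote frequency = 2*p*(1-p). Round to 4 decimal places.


Hardy-Weinberg heterozygote frequency:
q = 1 - p = 1 - 0.3539 = 0.6461
2pq = 2 * 0.3539 * 0.6461 = 0.4573

0.4573


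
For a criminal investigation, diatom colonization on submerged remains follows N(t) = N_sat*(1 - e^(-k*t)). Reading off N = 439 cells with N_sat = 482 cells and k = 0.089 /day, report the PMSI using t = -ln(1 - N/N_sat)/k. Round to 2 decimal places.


PMSI from diatom colonization curve:
N / N_sat = 439 / 482 = 0.910788
1 - N/N_sat = 0.089212
ln(1 - N/N_sat) = -2.41674
t = -ln(1 - N/N_sat) / k = -(-2.41674) / 0.089 = 27.15 days

27.15


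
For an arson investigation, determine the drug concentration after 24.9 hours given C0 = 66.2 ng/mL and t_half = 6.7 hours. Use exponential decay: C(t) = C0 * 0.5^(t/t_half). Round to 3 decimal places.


Drug concentration decay:
Number of half-lives = t / t_half = 24.9 / 6.7 = 3.716418
Decay factor = 0.5^3.716418 = 0.07607583
C(t) = 66.2 * 0.07607583 = 5.036 ng/mL

5.036


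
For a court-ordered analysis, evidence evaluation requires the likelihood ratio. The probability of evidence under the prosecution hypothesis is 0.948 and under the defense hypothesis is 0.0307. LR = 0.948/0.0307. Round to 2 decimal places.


Likelihood ratio calculation:
LR = P(E|Hp) / P(E|Hd)
LR = 0.948 / 0.0307
LR = 30.88

30.88


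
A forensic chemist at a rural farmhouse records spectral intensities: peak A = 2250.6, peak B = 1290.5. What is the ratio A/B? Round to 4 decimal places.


Spectral peak ratio:
Peak A = 2250.6 counts
Peak B = 1290.5 counts
Ratio = 2250.6 / 1290.5 = 1.7440

1.7440


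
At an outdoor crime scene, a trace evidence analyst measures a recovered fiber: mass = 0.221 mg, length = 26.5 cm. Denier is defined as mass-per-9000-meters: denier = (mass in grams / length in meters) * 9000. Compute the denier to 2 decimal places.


Denier calculation:
Mass in grams = 0.221 mg / 1000 = 0.000221 g
Length in meters = 26.5 cm / 100 = 0.265 m
Linear density = mass / length = 0.000221 / 0.265 = 0.00083396 g/m
Denier = (g/m) * 9000 = 0.00083396 * 9000 = 7.51

7.51


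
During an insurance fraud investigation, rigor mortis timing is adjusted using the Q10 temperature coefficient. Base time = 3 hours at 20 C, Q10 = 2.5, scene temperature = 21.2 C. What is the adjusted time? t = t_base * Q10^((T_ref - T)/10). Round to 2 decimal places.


Rigor mortis time adjustment:
Exponent = (T_ref - T_actual) / 10 = (20 - 21.2) / 10 = -0.12
Q10 factor = 2.5^-0.12 = 0.89587
t_adjusted = 3 * 0.89587 = 2.69 hours

2.69


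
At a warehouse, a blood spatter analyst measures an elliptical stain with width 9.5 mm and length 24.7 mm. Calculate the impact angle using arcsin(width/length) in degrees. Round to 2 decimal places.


Blood spatter impact angle calculation:
width / length = 9.5 / 24.7 = 0.384615
angle = arcsin(0.384615)
angle = 22.62 degrees

22.62


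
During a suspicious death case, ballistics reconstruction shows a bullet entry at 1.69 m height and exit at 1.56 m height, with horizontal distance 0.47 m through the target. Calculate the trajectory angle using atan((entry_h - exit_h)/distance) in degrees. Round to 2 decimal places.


Bullet trajectory angle:
Height difference = 1.69 - 1.56 = 0.13 m
angle = atan(0.13 / 0.47)
angle = atan(0.276596)
angle = 15.46 degrees

15.46


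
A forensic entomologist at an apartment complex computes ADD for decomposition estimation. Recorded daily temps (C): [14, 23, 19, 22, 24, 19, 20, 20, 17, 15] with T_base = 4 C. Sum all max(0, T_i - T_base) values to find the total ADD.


Computing ADD day by day:
Day 1: max(0, 14 - 4) = 10
Day 2: max(0, 23 - 4) = 19
Day 3: max(0, 19 - 4) = 15
Day 4: max(0, 22 - 4) = 18
Day 5: max(0, 24 - 4) = 20
Day 6: max(0, 19 - 4) = 15
Day 7: max(0, 20 - 4) = 16
Day 8: max(0, 20 - 4) = 16
Day 9: max(0, 17 - 4) = 13
Day 10: max(0, 15 - 4) = 11
Total ADD = 153

153


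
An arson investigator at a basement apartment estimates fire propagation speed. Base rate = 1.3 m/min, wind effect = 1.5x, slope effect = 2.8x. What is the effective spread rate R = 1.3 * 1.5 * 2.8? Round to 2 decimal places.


Fire spread rate calculation:
R = R0 * wind_factor * slope_factor
= 1.3 * 1.5 * 2.8
= 1.95 * 2.8
= 5.46 m/min

5.46


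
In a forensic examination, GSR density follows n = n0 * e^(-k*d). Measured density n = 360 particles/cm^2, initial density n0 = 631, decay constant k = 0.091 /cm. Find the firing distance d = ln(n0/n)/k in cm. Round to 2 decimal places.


GSR distance calculation:
n0/n = 631 / 360 = 1.752778
ln(n0/n) = 0.561202
d = 0.561202 / 0.091 = 6.17 cm

6.17


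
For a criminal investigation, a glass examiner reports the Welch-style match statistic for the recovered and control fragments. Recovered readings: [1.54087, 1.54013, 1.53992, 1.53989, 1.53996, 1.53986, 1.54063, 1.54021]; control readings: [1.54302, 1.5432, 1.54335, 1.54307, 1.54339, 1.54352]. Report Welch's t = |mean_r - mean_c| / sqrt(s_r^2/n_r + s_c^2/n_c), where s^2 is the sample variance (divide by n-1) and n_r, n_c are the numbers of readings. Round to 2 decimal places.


Welch's t-criterion for glass RI comparison:
Recovered mean = sum / n_r = 12.32147 / 8 = 1.5401837
Control mean = sum / n_c = 9.25955 / 6 = 1.5432583
Recovered sample variance s_r^2 = 1.40627e-07
Control sample variance s_c^2 = 3.79767e-08
Welch SE (unpooled) = sqrt(s_r^2/n_r + s_c^2/n_c) = sqrt(1.75783e-08 + 6.32944e-09) = sqrt(2.39077e-08) = 0.000154621
|mean_r - mean_c| = 0.00307458
t = 0.00307458 / 0.000154621 = 19.88

19.88


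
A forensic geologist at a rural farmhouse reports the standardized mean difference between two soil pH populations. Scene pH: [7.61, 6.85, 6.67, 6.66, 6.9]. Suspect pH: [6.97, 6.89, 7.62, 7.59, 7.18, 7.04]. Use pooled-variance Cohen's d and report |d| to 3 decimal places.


Pooled-variance Cohen's d for soil pH comparison:
Scene mean = 34.69 / 5 = 6.938
Suspect mean = 43.29 / 6 = 7.215
Scene sample variance s_s^2 = 0.15247
Suspect sample variance s_c^2 = 0.10043
Pooled variance = ((n_s-1)*s_s^2 + (n_c-1)*s_c^2) / (n_s + n_c - 2) = 0.123559
Pooled SD = sqrt(0.123559) = 0.35151
Mean difference = -0.277
|d| = |-0.277| / 0.35151 = 0.788

0.788


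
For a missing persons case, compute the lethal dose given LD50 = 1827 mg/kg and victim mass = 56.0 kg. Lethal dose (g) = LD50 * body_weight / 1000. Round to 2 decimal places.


Lethal dose calculation:
Lethal dose = LD50 * body_weight / 1000
= 1827 * 56.0 / 1000
= 102312 / 1000
= 102.31 g

102.31


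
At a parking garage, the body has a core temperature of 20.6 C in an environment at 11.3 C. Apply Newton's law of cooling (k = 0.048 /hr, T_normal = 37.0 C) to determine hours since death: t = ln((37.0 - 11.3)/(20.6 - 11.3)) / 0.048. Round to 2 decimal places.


Using Newton's law of cooling:
t = ln((T_normal - T_ambient) / (T_body - T_ambient)) / k
T_normal - T_ambient = 25.7
T_body - T_ambient = 9.3
Ratio = 2.763441
ln(ratio) = 1.016477
t = 1.016477 / 0.048 = 21.18 hours

21.18


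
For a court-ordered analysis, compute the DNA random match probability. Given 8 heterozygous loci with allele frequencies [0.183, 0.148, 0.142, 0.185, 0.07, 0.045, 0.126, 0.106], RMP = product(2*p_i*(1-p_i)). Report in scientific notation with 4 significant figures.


Computing RMP for 8 loci:
Locus 1: 2 * 0.183 * 0.817 = 0.299022
Locus 2: 2 * 0.148 * 0.852 = 0.252192
Locus 3: 2 * 0.142 * 0.858 = 0.243672
Locus 4: 2 * 0.185 * 0.815 = 0.30155
Locus 5: 2 * 0.07 * 0.93 = 0.1302
Locus 6: 2 * 0.045 * 0.955 = 0.08595
Locus 7: 2 * 0.126 * 0.874 = 0.220248
Locus 8: 2 * 0.106 * 0.894 = 0.189528
RMP = 2.588e-06

2.588e-06


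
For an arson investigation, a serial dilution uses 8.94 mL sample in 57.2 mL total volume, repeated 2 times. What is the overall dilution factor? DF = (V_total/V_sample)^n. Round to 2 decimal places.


Dilution factor calculation:
Single dilution = V_total / V_sample = 57.2 / 8.94 ≈ 6.39821
Number of dilutions = 2
Total DF = (57.2 / 8.94)^2 (full precision, rounded at the end) = 40.94

40.94


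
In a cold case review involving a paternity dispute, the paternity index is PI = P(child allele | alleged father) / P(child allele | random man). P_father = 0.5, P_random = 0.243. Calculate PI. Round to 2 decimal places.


Paternity Index calculation:
PI = P(allele|father) / P(allele|random)
PI = 0.5 / 0.243
PI = 2.06

2.06


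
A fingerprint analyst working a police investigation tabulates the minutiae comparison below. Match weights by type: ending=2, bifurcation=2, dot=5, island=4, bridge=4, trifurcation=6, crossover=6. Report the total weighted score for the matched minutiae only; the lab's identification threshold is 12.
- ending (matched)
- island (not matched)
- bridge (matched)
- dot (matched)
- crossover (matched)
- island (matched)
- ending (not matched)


Weighted minutiae match score:
  ending: matched, +2 (running total 2)
  island: not matched, +0
  bridge: matched, +4 (running total 6)
  dot: matched, +5 (running total 11)
  crossover: matched, +6 (running total 17)
  island: matched, +4 (running total 21)
  ending: not matched, +0
Total score = 21
Threshold = 12; verdict = identification

21


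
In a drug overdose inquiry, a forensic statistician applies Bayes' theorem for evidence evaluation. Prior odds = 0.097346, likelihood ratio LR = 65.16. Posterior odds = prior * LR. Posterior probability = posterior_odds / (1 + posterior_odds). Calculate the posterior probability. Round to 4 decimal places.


Bayesian evidence evaluation:
Posterior odds = prior_odds * LR = 0.097346 * 65.16 = 6.343065
Posterior probability = posterior_odds / (1 + posterior_odds)
= 6.343065 / (1 + 6.343065)
= 6.343065 / 7.343065
= 0.8638

0.8638


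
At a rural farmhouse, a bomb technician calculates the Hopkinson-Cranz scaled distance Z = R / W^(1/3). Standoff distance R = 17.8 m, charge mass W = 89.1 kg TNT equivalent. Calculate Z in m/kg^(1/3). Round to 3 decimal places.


Scaled distance calculation:
W^(1/3) = 89.1^(1/3) = 4.466417
Z = R / W^(1/3) = 17.8 / 4.466417
Z = 3.985 m/kg^(1/3)

3.985


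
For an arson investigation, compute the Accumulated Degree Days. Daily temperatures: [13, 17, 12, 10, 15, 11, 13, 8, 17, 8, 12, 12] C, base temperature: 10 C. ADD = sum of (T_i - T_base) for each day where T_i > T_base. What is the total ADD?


Computing ADD day by day:
Day 1: max(0, 13 - 10) = 3
Day 2: max(0, 17 - 10) = 7
Day 3: max(0, 12 - 10) = 2
Day 4: max(0, 10 - 10) = 0
Day 5: max(0, 15 - 10) = 5
Day 6: max(0, 11 - 10) = 1
Day 7: max(0, 13 - 10) = 3
Day 8: max(0, 8 - 10) = 0
Day 9: max(0, 17 - 10) = 7
Day 10: max(0, 8 - 10) = 0
Day 11: max(0, 12 - 10) = 2
Day 12: max(0, 12 - 10) = 2
Total ADD = 32

32


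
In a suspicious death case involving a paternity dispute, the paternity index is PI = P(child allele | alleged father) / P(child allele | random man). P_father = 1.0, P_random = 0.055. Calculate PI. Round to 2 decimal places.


Paternity Index calculation:
PI = P(allele|father) / P(allele|random)
PI = 1.0 / 0.055
PI = 18.18

18.18


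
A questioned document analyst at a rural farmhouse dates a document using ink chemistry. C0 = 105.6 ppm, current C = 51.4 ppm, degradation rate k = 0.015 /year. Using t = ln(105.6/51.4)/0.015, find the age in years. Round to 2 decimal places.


Document age estimation:
C0/C = 105.6 / 51.4 = 2.054475
ln(C0/C) = 0.72002
t = 0.72002 / 0.015 = 48.00 years

48.00


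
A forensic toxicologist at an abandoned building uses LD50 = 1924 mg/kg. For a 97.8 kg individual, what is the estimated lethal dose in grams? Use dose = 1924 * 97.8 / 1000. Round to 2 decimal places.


Lethal dose calculation:
Lethal dose = LD50 * body_weight / 1000
= 1924 * 97.8 / 1000
= 188167.2 / 1000
= 188.17 g

188.17


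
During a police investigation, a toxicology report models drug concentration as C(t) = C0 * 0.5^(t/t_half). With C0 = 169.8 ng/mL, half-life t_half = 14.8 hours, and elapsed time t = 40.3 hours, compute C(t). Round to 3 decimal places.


Drug concentration decay:
Number of half-lives = t / t_half = 40.3 / 14.8 = 2.722973
Decay factor = 0.5^2.722973 = 0.15146192
C(t) = 169.8 * 0.15146192 = 25.718 ng/mL

25.718


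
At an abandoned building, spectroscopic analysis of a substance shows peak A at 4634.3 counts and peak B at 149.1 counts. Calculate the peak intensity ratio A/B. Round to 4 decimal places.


Spectral peak ratio:
Peak A = 4634.3 counts
Peak B = 149.1 counts
Ratio = 4634.3 / 149.1 = 31.0818

31.0818


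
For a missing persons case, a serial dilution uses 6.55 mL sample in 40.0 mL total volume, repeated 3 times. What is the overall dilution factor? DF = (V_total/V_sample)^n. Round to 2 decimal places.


Dilution factor calculation:
Single dilution = V_total / V_sample = 40.0 / 6.55 ≈ 6.10687
Number of dilutions = 3
Total DF = (40.0 / 6.55)^3 (full precision, rounded at the end) = 227.75

227.75


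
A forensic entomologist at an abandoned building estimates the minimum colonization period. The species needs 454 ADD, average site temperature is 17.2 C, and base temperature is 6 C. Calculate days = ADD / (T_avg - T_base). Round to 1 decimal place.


Insect development time:
Effective temperature = avg_temp - T_base = 17.2 - 6 = 11.2 C
Days = ADD / effective_temp = 454 / 11.2 = 40.5 days

40.5


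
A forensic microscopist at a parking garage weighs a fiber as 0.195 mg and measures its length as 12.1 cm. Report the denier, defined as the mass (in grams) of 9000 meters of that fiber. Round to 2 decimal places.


Denier calculation:
Mass in grams = 0.195 mg / 1000 = 0.000195 g
Length in meters = 12.1 cm / 100 = 0.121 m
Linear density = mass / length = 0.000195 / 0.121 = 0.00161157 g/m
Denier = (g/m) * 9000 = 0.00161157 * 9000 = 14.50

14.50


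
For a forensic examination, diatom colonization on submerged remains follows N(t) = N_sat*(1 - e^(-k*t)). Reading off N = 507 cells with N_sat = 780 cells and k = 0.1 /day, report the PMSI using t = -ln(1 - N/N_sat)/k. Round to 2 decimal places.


PMSI from diatom colonization curve:
N / N_sat = 507 / 780 = 0.65
1 - N/N_sat = 0.35
ln(1 - N/N_sat) = -1.049822
t = -ln(1 - N/N_sat) / k = -(-1.049822) / 0.1 = 10.50 days

10.50


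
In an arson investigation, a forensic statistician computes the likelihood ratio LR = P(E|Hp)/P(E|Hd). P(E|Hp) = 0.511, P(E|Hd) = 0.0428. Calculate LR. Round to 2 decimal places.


Likelihood ratio calculation:
LR = P(E|Hp) / P(E|Hd)
LR = 0.511 / 0.0428
LR = 11.94

11.94


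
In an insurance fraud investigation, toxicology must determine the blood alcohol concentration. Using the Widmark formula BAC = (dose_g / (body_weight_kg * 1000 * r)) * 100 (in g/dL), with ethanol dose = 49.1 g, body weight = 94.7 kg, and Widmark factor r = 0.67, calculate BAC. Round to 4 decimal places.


Applying the Widmark formula:
BAC = (dose_g / (body_wt * 1000 * r)) * 100
Denominator = 94.7 * 1000 * 0.67 = 63449
BAC = (49.1 / 63449) * 100
BAC = 0.0774 g/dL

0.0774


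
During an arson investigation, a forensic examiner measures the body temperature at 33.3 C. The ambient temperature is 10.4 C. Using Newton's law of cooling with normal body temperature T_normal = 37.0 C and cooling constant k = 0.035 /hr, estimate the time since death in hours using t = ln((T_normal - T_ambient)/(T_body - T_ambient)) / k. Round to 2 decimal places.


Using Newton's law of cooling:
t = ln((T_normal - T_ambient) / (T_body - T_ambient)) / k
T_normal - T_ambient = 26.6
T_body - T_ambient = 22.9
Ratio = 1.161572
ln(ratio) = 0.149774
t = 0.149774 / 0.035 = 4.28 hours

4.28


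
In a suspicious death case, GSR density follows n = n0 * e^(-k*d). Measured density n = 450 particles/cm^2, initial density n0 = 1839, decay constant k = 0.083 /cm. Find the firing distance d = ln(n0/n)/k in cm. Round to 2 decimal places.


GSR distance calculation:
n0/n = 1839 / 450 = 4.086667
ln(n0/n) = 1.40773
d = 1.40773 / 0.083 = 16.96 cm

16.96


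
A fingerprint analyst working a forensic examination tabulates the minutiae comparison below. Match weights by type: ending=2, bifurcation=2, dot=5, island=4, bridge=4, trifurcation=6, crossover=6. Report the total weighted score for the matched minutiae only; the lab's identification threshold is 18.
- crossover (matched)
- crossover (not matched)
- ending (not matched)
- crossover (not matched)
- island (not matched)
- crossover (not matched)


Weighted minutiae match score:
  crossover: matched, +6 (running total 6)
  crossover: not matched, +0
  ending: not matched, +0
  crossover: not matched, +0
  island: not matched, +0
  crossover: not matched, +0
Total score = 6
Threshold = 18; verdict = inconclusive

6


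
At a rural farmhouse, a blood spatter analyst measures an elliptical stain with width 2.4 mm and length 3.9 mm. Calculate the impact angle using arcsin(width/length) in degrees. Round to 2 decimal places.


Blood spatter impact angle calculation:
width / length = 2.4 / 3.9 = 0.615385
angle = arcsin(0.615385)
angle = 37.98 degrees

37.98


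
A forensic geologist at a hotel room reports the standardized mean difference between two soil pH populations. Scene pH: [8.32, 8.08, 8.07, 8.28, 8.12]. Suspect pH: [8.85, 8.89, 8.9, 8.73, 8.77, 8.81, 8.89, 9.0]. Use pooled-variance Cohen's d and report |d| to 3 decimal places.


Pooled-variance Cohen's d for soil pH comparison:
Scene mean = 40.87 / 5 = 8.174
Suspect mean = 70.84 / 8 = 8.855
Scene sample variance s_s^2 = 0.01378
Suspect sample variance s_c^2 = 0.0072
Pooled variance = ((n_s-1)*s_s^2 + (n_c-1)*s_c^2) / (n_s + n_c - 2) = 0.009593
Pooled SD = sqrt(0.009593) = 0.097944
Mean difference = -0.681
|d| = |-0.681| / 0.097944 = 6.953

6.953


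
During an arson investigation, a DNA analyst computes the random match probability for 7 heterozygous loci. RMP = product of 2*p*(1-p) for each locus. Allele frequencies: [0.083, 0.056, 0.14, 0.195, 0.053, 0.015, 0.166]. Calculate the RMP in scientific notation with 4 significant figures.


Computing RMP for 7 loci:
Locus 1: 2 * 0.083 * 0.917 = 0.152222
Locus 2: 2 * 0.056 * 0.944 = 0.105728
Locus 3: 2 * 0.14 * 0.86 = 0.2408
Locus 4: 2 * 0.195 * 0.805 = 0.31395
Locus 5: 2 * 0.053 * 0.947 = 0.100382
Locus 6: 2 * 0.015 * 0.985 = 0.02955
Locus 7: 2 * 0.166 * 0.834 = 0.276888
RMP = 9.993e-07

9.993e-07


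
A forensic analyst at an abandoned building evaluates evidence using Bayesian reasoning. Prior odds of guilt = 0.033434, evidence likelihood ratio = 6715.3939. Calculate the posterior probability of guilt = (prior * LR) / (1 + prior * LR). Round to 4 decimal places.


Bayesian evidence evaluation:
Posterior odds = prior_odds * LR = 0.033434 * 6715.3939 = 224.5225
Posterior probability = posterior_odds / (1 + posterior_odds)
= 224.5225 / (1 + 224.5225)
= 224.5225 / 225.5225
= 0.9956

0.9956


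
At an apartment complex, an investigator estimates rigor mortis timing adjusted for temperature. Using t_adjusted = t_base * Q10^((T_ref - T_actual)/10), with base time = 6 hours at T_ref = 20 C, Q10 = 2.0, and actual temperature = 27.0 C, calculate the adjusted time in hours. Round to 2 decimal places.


Rigor mortis time adjustment:
Exponent = (T_ref - T_actual) / 10 = (20 - 27.0) / 10 = -0.7
Q10 factor = 2.0^-0.7 = 0.61557
t_adjusted = 6 * 0.61557 = 3.69 hours

3.69


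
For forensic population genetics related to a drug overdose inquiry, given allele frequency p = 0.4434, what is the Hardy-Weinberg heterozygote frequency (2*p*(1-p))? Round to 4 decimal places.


Hardy-Weinberg heterozygote frequency:
q = 1 - p = 1 - 0.4434 = 0.5566
2pq = 2 * 0.4434 * 0.5566 = 0.4936

0.4936


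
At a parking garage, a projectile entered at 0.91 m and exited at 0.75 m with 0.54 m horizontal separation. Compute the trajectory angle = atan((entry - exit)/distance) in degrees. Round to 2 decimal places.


Bullet trajectory angle:
Height difference = 0.91 - 0.75 = 0.16 m
angle = atan(0.16 / 0.54)
angle = atan(0.296296)
angle = 16.50 degrees

16.50


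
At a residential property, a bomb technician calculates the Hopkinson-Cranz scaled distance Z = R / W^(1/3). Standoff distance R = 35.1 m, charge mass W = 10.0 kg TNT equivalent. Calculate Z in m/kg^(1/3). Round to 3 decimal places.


Scaled distance calculation:
W^(1/3) = 10.0^(1/3) = 2.154435
Z = R / W^(1/3) = 35.1 / 2.154435
Z = 16.292 m/kg^(1/3)

16.292


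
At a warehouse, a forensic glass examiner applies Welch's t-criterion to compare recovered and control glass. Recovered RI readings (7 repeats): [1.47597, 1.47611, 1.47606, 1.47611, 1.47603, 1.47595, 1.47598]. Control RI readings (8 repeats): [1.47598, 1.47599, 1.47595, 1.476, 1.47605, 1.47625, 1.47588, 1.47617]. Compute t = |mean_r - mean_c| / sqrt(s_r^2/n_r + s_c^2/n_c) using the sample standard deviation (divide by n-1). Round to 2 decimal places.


Welch's t-criterion for glass RI comparison:
Recovered mean = sum / n_r = 10.33221 / 7 = 1.47603
Control mean = sum / n_c = 11.80827 / 8 = 1.4760338
Recovered sample variance s_r^2 = 4.36667e-09
Control sample variance s_c^2 = 1.45982e-08
Welch SE (unpooled) = sqrt(s_r^2/n_r + s_c^2/n_c) = sqrt(6.2381e-10 + 1.82478e-09) = sqrt(2.44859e-09) = 4.94832e-05
|mean_r - mean_c| = 3.75e-06
t = 3.75e-06 / 4.94832e-05 = 0.08

0.08


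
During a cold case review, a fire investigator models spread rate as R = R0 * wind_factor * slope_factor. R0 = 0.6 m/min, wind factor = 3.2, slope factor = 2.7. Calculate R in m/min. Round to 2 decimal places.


Fire spread rate calculation:
R = R0 * wind_factor * slope_factor
= 0.6 * 3.2 * 2.7
= 1.92 * 2.7
= 5.18 m/min

5.18


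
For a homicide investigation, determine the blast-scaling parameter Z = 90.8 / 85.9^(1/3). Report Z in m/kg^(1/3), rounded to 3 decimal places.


Scaled distance calculation:
W^(1/3) = 85.9^(1/3) = 4.412293
Z = R / W^(1/3) = 90.8 / 4.412293
Z = 20.579 m/kg^(1/3)

20.579


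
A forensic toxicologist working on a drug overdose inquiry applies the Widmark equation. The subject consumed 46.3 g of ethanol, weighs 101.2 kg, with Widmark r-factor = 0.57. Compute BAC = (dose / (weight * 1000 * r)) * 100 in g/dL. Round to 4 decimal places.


Applying the Widmark formula:
BAC = (dose_g / (body_wt * 1000 * r)) * 100
Denominator = 101.2 * 1000 * 0.57 = 57684
BAC = (46.3 / 57684) * 100
BAC = 0.0803 g/dL

0.0803


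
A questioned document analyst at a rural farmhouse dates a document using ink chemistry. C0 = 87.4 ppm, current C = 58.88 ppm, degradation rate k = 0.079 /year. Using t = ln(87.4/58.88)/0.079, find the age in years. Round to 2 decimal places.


Document age estimation:
C0/C = 87.4 / 58.88 = 1.484375
ln(C0/C) = 0.394994
t = 0.394994 / 0.079 = 5.00 years

5.00


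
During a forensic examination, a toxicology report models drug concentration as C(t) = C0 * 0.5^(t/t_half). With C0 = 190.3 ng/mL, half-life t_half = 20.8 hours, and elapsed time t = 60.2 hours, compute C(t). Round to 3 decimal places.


Drug concentration decay:
Number of half-lives = t / t_half = 60.2 / 20.8 = 2.894231
Decay factor = 0.5^2.894231 = 0.13450848
C(t) = 190.3 * 0.13450848 = 25.597 ng/mL

25.597


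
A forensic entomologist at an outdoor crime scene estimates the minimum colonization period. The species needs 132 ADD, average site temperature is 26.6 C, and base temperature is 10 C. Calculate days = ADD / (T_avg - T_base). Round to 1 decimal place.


Insect development time:
Effective temperature = avg_temp - T_base = 26.6 - 10 = 16.6 C
Days = ADD / effective_temp = 132 / 16.6 = 8.0 days

8.0


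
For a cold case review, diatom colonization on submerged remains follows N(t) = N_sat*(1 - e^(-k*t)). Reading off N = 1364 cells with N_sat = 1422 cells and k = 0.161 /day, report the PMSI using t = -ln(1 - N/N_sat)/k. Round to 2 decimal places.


PMSI from diatom colonization curve:
N / N_sat = 1364 / 1422 = 0.959212
1 - N/N_sat = 0.040788
ln(1 - N/N_sat) = -3.199367
t = -ln(1 - N/N_sat) / k = -(-3.199367) / 0.161 = 19.87 days

19.87


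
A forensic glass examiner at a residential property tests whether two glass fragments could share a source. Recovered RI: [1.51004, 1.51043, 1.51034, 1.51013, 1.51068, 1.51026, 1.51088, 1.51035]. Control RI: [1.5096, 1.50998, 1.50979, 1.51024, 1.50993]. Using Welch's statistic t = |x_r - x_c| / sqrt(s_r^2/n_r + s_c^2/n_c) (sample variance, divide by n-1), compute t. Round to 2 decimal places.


Welch's t-criterion for glass RI comparison:
Recovered mean = sum / n_r = 12.08311 / 8 = 1.5103887
Control mean = sum / n_c = 7.54954 / 5 = 1.509908
Recovered sample variance s_r^2 = 7.66982e-08
Control sample variance s_c^2 = 5.617e-08
Welch SE (unpooled) = sqrt(s_r^2/n_r + s_c^2/n_c) = sqrt(9.58728e-09 + 1.1234e-08) = sqrt(2.08213e-08) = 0.000144296
|mean_r - mean_c| = 0.00048075
t = 0.00048075 / 0.000144296 = 3.33

3.33


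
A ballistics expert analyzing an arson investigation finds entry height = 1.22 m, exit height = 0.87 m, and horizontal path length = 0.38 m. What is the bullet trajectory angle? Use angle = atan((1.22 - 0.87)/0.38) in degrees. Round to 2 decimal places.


Bullet trajectory angle:
Height difference = 1.22 - 0.87 = 0.35 m
angle = atan(0.35 / 0.38)
angle = atan(0.921053)
angle = 42.65 degrees

42.65


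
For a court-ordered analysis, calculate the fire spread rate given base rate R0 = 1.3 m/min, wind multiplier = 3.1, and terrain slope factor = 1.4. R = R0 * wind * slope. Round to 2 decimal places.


Fire spread rate calculation:
R = R0 * wind_factor * slope_factor
= 1.3 * 3.1 * 1.4
= 4.03 * 1.4
= 5.64 m/min

5.64


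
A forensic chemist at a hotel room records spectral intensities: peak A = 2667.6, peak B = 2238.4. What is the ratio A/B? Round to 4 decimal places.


Spectral peak ratio:
Peak A = 2667.6 counts
Peak B = 2238.4 counts
Ratio = 2667.6 / 2238.4 = 1.1917

1.1917


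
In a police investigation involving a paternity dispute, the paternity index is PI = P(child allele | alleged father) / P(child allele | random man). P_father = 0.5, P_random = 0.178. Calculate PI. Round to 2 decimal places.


Paternity Index calculation:
PI = P(allele|father) / P(allele|random)
PI = 0.5 / 0.178
PI = 2.81

2.81


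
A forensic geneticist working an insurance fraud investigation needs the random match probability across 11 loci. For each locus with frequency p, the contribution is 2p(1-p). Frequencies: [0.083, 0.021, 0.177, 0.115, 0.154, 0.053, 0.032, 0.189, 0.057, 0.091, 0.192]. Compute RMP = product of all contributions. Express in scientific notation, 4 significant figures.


Computing RMP for 11 loci:
Locus 1: 2 * 0.083 * 0.917 = 0.152222
Locus 2: 2 * 0.021 * 0.979 = 0.041118
Locus 3: 2 * 0.177 * 0.823 = 0.291342
Locus 4: 2 * 0.115 * 0.885 = 0.20355
Locus 5: 2 * 0.154 * 0.846 = 0.260568
Locus 6: 2 * 0.053 * 0.947 = 0.100382
Locus 7: 2 * 0.032 * 0.968 = 0.061952
Locus 8: 2 * 0.189 * 0.811 = 0.306558
Locus 9: 2 * 0.057 * 0.943 = 0.107502
Locus 10: 2 * 0.091 * 0.909 = 0.165438
Locus 11: 2 * 0.192 * 0.808 = 0.310272
RMP = 1.017e-09

1.017e-09


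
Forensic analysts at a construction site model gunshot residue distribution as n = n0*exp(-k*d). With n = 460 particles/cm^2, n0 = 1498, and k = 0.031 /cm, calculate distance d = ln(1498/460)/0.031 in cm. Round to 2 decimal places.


GSR distance calculation:
n0/n = 1498 / 460 = 3.256522
ln(n0/n) = 1.18066
d = 1.18066 / 0.031 = 38.09 cm

38.09


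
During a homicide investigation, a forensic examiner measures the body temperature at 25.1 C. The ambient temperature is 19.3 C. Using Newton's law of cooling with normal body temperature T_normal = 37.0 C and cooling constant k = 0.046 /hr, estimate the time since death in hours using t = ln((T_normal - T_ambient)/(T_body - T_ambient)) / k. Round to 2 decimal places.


Using Newton's law of cooling:
t = ln((T_normal - T_ambient) / (T_body - T_ambient)) / k
T_normal - T_ambient = 17.7
T_body - T_ambient = 5.8
Ratio = 3.051724
ln(ratio) = 1.115707
t = 1.115707 / 0.046 = 24.25 hours

24.25


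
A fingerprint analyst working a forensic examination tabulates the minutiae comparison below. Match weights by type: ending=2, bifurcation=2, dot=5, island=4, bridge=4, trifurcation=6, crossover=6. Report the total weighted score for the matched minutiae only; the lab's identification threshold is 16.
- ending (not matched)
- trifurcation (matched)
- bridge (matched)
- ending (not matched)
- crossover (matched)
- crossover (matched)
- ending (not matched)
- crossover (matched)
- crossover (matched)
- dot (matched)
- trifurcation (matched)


Weighted minutiae match score:
  ending: not matched, +0
  trifurcation: matched, +6 (running total 6)
  bridge: matched, +4 (running total 10)
  ending: not matched, +0
  crossover: matched, +6 (running total 16)
  crossover: matched, +6 (running total 22)
  ending: not matched, +0
  crossover: matched, +6 (running total 28)
  crossover: matched, +6 (running total 34)
  dot: matched, +5 (running total 39)
  trifurcation: matched, +6 (running total 45)
Total score = 45
Threshold = 16; verdict = identification

45


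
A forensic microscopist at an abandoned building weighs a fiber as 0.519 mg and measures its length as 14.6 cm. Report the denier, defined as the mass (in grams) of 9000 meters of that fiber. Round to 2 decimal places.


Denier calculation:
Mass in grams = 0.519 mg / 1000 = 0.000519 g
Length in meters = 14.6 cm / 100 = 0.146 m
Linear density = mass / length = 0.000519 / 0.146 = 0.00355479 g/m
Denier = (g/m) * 9000 = 0.00355479 * 9000 = 31.99

31.99


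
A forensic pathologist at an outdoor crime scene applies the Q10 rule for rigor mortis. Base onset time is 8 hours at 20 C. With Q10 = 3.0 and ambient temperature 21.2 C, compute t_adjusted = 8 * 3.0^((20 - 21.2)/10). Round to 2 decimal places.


Rigor mortis time adjustment:
Exponent = (T_ref - T_actual) / 10 = (20 - 21.2) / 10 = -0.12
Q10 factor = 3.0^-0.12 = 0.87649
t_adjusted = 8 * 0.87649 = 7.01 hours

7.01


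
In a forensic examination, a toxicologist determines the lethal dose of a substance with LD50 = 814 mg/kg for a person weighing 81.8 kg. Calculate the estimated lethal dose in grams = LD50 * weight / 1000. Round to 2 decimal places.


Lethal dose calculation:
Lethal dose = LD50 * body_weight / 1000
= 814 * 81.8 / 1000
= 66585.2 / 1000
= 66.59 g

66.59


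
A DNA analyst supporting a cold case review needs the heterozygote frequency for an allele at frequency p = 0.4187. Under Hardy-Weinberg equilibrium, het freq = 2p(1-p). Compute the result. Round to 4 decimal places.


Hardy-Weinberg heterozygote frequency:
q = 1 - p = 1 - 0.4187 = 0.5813
2pq = 2 * 0.4187 * 0.5813 = 0.4868

0.4868


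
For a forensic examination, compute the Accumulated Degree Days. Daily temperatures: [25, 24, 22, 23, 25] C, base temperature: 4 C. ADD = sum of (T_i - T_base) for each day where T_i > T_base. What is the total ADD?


Computing ADD day by day:
Day 1: max(0, 25 - 4) = 21
Day 2: max(0, 24 - 4) = 20
Day 3: max(0, 22 - 4) = 18
Day 4: max(0, 23 - 4) = 19
Day 5: max(0, 25 - 4) = 21
Total ADD = 99

99


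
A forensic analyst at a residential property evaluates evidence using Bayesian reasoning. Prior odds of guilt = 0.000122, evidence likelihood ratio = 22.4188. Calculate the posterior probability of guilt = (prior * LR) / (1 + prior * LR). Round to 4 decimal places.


Bayesian evidence evaluation:
Posterior odds = prior_odds * LR = 0.000122 * 22.4188 = 0.002735094
Posterior probability = posterior_odds / (1 + posterior_odds)
= 0.002735094 / (1 + 0.002735094)
= 0.002735094 / 1.002735094
= 0.0027

0.0027


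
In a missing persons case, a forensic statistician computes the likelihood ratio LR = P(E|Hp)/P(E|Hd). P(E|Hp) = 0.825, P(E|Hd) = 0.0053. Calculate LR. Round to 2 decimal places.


Likelihood ratio calculation:
LR = P(E|Hp) / P(E|Hd)
LR = 0.825 / 0.0053
LR = 155.66

155.66


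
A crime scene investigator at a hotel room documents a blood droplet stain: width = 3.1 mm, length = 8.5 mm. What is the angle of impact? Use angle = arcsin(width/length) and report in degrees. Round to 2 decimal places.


Blood spatter impact angle calculation:
width / length = 3.1 / 8.5 = 0.364706
angle = arcsin(0.364706)
angle = 21.39 degrees

21.39


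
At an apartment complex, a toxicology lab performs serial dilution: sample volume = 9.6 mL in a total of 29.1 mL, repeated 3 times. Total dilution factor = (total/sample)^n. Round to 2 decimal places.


Dilution factor calculation:
Single dilution = V_total / V_sample = 29.1 / 9.6 ≈ 3.03125
Number of dilutions = 3
Total DF = (29.1 / 9.6)^3 (full precision, rounded at the end) = 27.85

27.85


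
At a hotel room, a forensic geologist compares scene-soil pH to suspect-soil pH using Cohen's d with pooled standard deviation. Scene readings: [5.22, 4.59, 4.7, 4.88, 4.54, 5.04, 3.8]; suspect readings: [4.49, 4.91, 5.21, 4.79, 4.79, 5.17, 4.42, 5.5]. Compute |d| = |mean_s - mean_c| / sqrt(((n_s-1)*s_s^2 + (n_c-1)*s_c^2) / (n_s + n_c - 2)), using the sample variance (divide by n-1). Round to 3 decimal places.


Pooled-variance Cohen's d for soil pH comparison:
Scene mean = 32.77 / 7 = 4.681429
Suspect mean = 39.28 / 8 = 4.91
Scene sample variance s_s^2 = 0.210614
Suspect sample variance s_c^2 = 0.135857
Pooled variance = ((n_s-1)*s_s^2 + (n_c-1)*s_c^2) / (n_s + n_c - 2) = 0.17036
Pooled SD = sqrt(0.17036) = 0.412747
Mean difference = -0.228571
|d| = |-0.228571| / 0.412747 = 0.554

0.554


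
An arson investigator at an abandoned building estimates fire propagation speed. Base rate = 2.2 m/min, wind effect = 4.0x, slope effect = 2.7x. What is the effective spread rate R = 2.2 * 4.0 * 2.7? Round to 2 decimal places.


Fire spread rate calculation:
R = R0 * wind_factor * slope_factor
= 2.2 * 4.0 * 2.7
= 8.8 * 2.7
= 23.76 m/min

23.76


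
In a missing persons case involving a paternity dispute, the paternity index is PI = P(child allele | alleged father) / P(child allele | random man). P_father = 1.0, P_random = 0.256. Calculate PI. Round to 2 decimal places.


Paternity Index calculation:
PI = P(allele|father) / P(allele|random)
PI = 1.0 / 0.256
PI = 3.91

3.91


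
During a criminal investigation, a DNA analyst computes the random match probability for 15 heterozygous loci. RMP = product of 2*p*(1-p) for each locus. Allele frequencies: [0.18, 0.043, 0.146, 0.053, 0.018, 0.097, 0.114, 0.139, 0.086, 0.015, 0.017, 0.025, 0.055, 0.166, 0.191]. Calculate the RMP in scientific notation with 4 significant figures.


Computing RMP for 15 loci:
Locus 1: 2 * 0.18 * 0.82 = 0.2952
Locus 2: 2 * 0.043 * 0.957 = 0.082302
Locus 3: 2 * 0.146 * 0.854 = 0.249368
Locus 4: 2 * 0.053 * 0.947 = 0.100382
Locus 5: 2 * 0.018 * 0.982 = 0.035352
Locus 6: 2 * 0.097 * 0.903 = 0.175182
Locus 7: 2 * 0.114 * 0.886 = 0.202008
Locus 8: 2 * 0.139 * 0.861 = 0.239358
Locus 9: 2 * 0.086 * 0.914 = 0.157208
Locus 10: 2 * 0.015 * 0.985 = 0.02955
Locus 11: 2 * 0.017 * 0.983 = 0.033422
Locus 12: 2 * 0.025 * 0.975 = 0.04875
Locus 13: 2 * 0.055 * 0.945 = 0.10395
Locus 14: 2 * 0.166 * 0.834 = 0.276888
Locus 15: 2 * 0.191 * 0.809 = 0.309038
RMP = 1.226e-14

1.226e-14


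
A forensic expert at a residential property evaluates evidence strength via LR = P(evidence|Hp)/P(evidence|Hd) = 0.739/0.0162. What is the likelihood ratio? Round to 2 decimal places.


Likelihood ratio calculation:
LR = P(E|Hp) / P(E|Hd)
LR = 0.739 / 0.0162
LR = 45.62

45.62


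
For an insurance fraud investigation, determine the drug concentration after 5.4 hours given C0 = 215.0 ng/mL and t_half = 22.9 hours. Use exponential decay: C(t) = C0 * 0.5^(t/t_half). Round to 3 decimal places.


Drug concentration decay:
Number of half-lives = t / t_half = 5.4 / 22.9 = 0.235808
Decay factor = 0.5^0.235808 = 0.84920926
C(t) = 215.0 * 0.84920926 = 182.580 ng/mL

182.580


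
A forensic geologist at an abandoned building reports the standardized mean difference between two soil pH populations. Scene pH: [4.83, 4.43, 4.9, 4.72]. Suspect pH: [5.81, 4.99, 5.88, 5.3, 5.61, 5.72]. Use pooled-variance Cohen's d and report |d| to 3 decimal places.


Pooled-variance Cohen's d for soil pH comparison:
Scene mean = 18.88 / 4 = 4.72
Suspect mean = 33.31 / 6 = 5.551667
Scene sample variance s_s^2 = 0.042867
Suspect sample variance s_c^2 = 0.117017
Pooled variance = ((n_s-1)*s_s^2 + (n_c-1)*s_c^2) / (n_s + n_c - 2) = 0.08921
Pooled SD = sqrt(0.08921) = 0.29868
Mean difference = -0.831667
|d| = |-0.831667| / 0.29868 = 2.784

2.784


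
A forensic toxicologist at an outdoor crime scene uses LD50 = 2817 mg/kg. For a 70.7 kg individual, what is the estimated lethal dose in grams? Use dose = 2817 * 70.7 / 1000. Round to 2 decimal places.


Lethal dose calculation:
Lethal dose = LD50 * body_weight / 1000
= 2817 * 70.7 / 1000
= 199161.9 / 1000
= 199.16 g

199.16


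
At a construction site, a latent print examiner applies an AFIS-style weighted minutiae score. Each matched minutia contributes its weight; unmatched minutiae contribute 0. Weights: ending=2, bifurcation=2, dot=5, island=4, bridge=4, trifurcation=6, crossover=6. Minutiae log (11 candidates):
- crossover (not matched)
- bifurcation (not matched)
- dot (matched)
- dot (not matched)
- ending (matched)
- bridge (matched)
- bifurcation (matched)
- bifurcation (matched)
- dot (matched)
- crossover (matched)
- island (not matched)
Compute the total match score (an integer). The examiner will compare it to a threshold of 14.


Weighted minutiae match score:
  crossover: not matched, +0
  bifurcation: not matched, +0
  dot: matched, +5 (running total 5)
  dot: not matched, +0
  ending: matched, +2 (running total 7)
  bridge: matched, +4 (running total 11)
  bifurcation: matched, +2 (running total 13)
  bifurcation: matched, +2 (running total 15)
  dot: matched, +5 (running total 20)
  crossover: matched, +6 (running total 26)
  island: not matched, +0
Total score = 26
Threshold = 14; verdict = identification

26


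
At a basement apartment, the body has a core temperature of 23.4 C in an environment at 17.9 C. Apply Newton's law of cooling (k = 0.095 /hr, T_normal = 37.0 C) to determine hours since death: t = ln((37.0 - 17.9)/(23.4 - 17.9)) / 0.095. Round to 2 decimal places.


Using Newton's law of cooling:
t = ln((T_normal - T_ambient) / (T_body - T_ambient)) / k
T_normal - T_ambient = 19.1
T_body - T_ambient = 5.5
Ratio = 3.472727
ln(ratio) = 1.24494
t = 1.24494 / 0.095 = 13.10 hours

13.10


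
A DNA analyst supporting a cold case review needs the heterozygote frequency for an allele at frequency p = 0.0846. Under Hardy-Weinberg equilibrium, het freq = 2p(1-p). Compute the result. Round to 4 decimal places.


Hardy-Weinberg heterozygote frequency:
q = 1 - p = 1 - 0.0846 = 0.9154
2pq = 2 * 0.0846 * 0.9154 = 0.1549

0.1549


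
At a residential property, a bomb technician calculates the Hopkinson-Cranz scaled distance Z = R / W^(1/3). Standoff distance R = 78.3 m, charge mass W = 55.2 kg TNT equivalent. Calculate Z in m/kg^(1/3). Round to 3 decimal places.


Scaled distance calculation:
W^(1/3) = 55.2^(1/3) = 3.807557
Z = R / W^(1/3) = 78.3 / 3.807557
Z = 20.564 m/kg^(1/3)

20.564
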